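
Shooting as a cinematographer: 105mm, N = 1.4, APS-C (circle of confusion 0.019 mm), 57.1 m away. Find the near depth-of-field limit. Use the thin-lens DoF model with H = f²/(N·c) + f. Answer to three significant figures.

50.2 m

Hyperfocal distance H = f²/(N·c) + f = 105²/(1.4 × 0.019) + 105 = 11025/0.0266 + 105 ≈ 414578.7 mm ≈ 414.6 m.
Near limit Dn = s·(H − f)/(H + s − 2f) = 57100 × (414578.7 − 105) / (414578.7 + 57100 − 2 × 105) = 57100 × 414473.7 / 471468.7 ≈ 50197 mm ≈ 50.2 m.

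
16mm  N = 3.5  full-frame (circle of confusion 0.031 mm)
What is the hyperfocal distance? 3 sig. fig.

2.38 m

Hyperfocal distance H = f²/(N·c) + f = 16²/(3.5 × 0.031) + 16 = 256/0.1085 + 16 ≈ 2375.4 mm ≈ 2.38 m.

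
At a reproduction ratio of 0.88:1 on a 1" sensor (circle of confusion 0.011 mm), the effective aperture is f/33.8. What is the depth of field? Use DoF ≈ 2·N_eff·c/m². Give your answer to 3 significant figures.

0.960 mm

At magnification m, DoF ≈ 2·N_eff·c/m² = 2 × 33.8 × 0.011 / 0.88² = 0.7436 / 0.7744 ≈ 0.96 mm.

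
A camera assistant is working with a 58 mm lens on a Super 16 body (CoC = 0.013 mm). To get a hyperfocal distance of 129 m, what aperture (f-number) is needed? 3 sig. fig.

Rearrange H = f²/(N·c) + f for N: N = f² / ((H − f)·c).
N = 58² / ((129000 − 58) × 0.013) = 3364 / 1676 ≈ 2.01.

f/2.01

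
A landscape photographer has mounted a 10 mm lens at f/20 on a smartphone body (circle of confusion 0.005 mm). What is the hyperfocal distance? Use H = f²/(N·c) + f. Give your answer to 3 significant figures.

Hyperfocal distance H = f²/(N·c) + f = 10²/(20 × 0.005) + 10 = 100/0.1 + 10 ≈ 1010.0 mm ≈ 1.01 m.

1.01 m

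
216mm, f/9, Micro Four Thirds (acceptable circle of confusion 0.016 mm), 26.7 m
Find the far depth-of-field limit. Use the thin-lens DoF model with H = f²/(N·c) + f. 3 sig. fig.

Hyperfocal distance H = f²/(N·c) + f = 216²/(9 × 0.016) + 216 = 46656/0.144 + 216 ≈ 324216.0 mm ≈ 324.2 m.
Far limit Df = s·(H − f)/(H − s) = 26700 × (324216.0 − 216) / (324216.0 − 26700) = 26700 × 324000.0 / 297516.0 ≈ 29077 mm ≈ 29.1 m.

29.1 m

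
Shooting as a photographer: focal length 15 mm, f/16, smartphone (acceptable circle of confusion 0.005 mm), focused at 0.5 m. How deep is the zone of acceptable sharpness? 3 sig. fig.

Hyperfocal distance H = f²/(N·c) + f = 15²/(16 × 0.005) + 15 = 225/0.08 + 15 ≈ 2827.5 mm ≈ 2.828 m.
Near limit Dn = s·(H − f)/(H + s − 2f) = 500 × (2827.5 − 15) / (2827.5 + 500 − 2 × 15) = 500 × 2812.5 / 3297.5 ≈ 426.46 mm.
Far limit Df = s·(H − f)/(H − s) = 500 × (2827.5 − 15) / (2827.5 − 500) = 500 × 2812.5 / 2327.5 ≈ 604.19 mm.
Depth of field = Df − Dn = 604.19 − 426.46 ≈ 177.73 mm.

178 mm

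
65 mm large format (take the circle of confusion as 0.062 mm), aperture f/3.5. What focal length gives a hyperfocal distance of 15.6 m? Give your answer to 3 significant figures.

From H = f²/(N·c) + f, with f ≪ H: f ≈ √(H·N·c) = √(15600 × 3.5 × 0.062) = √3385.2 ≈ 58.18 mm.
Exact: f² + N·c·f − N·c·H = 0 ⇒ f = (−N·c + √((N·c)² + 4·N·c·H))/2 = (−0.217 + √13541)/2 ≈ 58.074 mm ≈ 58.1 mm.

58.1 mm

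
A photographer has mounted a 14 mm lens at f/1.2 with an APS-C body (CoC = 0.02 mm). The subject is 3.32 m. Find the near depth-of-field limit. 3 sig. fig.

Hyperfocal distance H = f²/(N·c) + f = 14²/(1.2 × 0.02) + 14 = 196/0.024 + 14 ≈ 8180.7 mm ≈ 8.181 m.
Near limit Dn = s·(H − f)/(H + s − 2f) = 3320 × (8180.7 − 14) / (8180.7 + 3320 − 2 × 14) = 3320 × 8166.7 / 11472.7 ≈ 2363.3 mm ≈ 2.36 m.

2.36 m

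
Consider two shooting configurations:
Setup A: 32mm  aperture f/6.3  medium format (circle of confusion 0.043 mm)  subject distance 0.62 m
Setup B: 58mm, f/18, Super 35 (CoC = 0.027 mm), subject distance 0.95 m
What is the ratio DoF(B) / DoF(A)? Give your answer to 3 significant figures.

Setup A: H = 32²/(6.3×0.043) + 32 ≈ 3812.0 mm; DoF = Df − Dn = 734.21 − 536.54 ≈ 197.67 mm.
Setup B: H = 58²/(18×0.027) + 58 ≈ 6979.8 mm; DoF = Df − Dn = 1090.54 − 841.55 ≈ 248.99 mm.
Ratio = 248.99 / 197.67 ≈ 1.26.

1.26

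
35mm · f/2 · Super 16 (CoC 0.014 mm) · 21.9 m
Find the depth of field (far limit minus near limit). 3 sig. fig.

Hyperfocal distance H = f²/(N·c) + f = 35²/(2 × 0.014) + 35 = 1225/0.028 + 35 ≈ 43785.0 mm ≈ 43.78 m.
Near limit Dn = s·(H − f)/(H + s − 2f) = 21900 × (43785.0 − 35) / (43785.0 + 21900 − 2 × 35) = 21900 × 43750.0 / 65615.0 ≈ 14602 mm.
Far limit Df = s·(H − f)/(H − s) = 21900 × (43785.0 − 35) / (43785.0 − 21900) = 21900 × 43750.0 / 21885.0 ≈ 43780 mm.
Depth of field = Df − Dn = 43780 − 14602 ≈ 29178 mm ≈ 29.2 m.

29.2 m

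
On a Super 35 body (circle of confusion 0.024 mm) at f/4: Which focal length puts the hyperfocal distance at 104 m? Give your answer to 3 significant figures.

From H = f²/(N·c) + f, with f ≪ H: f ≈ √(H·N·c) = √(104000 × 4 × 0.024) = √9984.0 ≈ 99.92 mm.
The +f correction barely moves this — solving exactly, f² + N·c·f − N·c·H = 0 ⇒ f = (−N·c + √((N·c)² + 4·N·c·H))/2 = (−0.096 + √39936)/2 ≈ 99.872 mm, so f ≈ 99.9 mm.

99.9 mm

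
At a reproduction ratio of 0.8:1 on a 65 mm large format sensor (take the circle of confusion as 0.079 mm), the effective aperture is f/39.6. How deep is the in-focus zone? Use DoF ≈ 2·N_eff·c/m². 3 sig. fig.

At magnification m, DoF ≈ 2·N_eff·c/m² = 2 × 39.6 × 0.079 / 0.8² = 6.257 / 0.64 ≈ 9.78 mm.

9.78 mm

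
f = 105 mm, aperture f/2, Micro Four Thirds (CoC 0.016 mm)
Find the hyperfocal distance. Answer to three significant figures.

Hyperfocal distance H = f²/(N·c) + f = 105²/(2 × 0.016) + 105 = 11025/0.032 + 105 ≈ 344636.2 mm ≈ 345 m.

345 m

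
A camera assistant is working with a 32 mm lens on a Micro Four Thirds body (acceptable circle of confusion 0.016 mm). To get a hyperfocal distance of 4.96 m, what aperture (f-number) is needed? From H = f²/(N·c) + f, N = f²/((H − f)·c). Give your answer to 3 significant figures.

f/13

Rearrange H = f²/(N·c) + f for N: N = f² / ((H − f)·c).
N = 32² / ((4960 − 32) × 0.016) = 1024 / 78.85 ≈ 13.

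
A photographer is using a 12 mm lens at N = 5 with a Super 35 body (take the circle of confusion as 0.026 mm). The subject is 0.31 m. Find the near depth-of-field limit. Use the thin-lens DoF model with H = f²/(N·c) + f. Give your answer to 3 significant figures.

244 mm

Hyperfocal distance H = f²/(N·c) + f = 12²/(5 × 0.026) + 12 = 144/0.13 + 12 ≈ 1119.7 mm ≈ 1.120 m.
Near limit Dn = s·(H − f)/(H + s − 2f) = 310 × (1119.7 − 12) / (1119.7 + 310 − 2 × 12) = 310 × 1107.7 / 1405.7 ≈ 244.28 mm.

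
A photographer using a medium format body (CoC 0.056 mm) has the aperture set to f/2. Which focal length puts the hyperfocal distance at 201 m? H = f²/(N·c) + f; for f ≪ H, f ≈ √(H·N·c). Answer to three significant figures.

150 mm

From H = f²/(N·c) + f, with f ≪ H: f ≈ √(H·N·c) = √(201000 × 2 × 0.056) = √22512 ≈ 150.0 mm.
The +f correction barely moves this — solving exactly, f² + N·c·f − N·c·H = 0 ⇒ f = (−N·c + √((N·c)² + 4·N·c·H))/2 = (−0.112 + √90048)/2 ≈ 149.98 mm, so f ≈ 150 mm.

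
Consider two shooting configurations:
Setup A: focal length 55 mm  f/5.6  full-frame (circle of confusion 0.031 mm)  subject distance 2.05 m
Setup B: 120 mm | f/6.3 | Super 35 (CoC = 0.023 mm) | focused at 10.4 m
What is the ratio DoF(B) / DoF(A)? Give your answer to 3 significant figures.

Setup A: H = 55²/(5.6×0.031) + 55 ≈ 17480.1 mm; DoF = Df − Dn = 2315.05 − 1839.41 ≈ 475.64 mm.
Setup B: H = 120²/(6.3×0.023) + 120 ≈ 99498.9 mm; DoF = Df − Dn = 11599.9 − 9425.0 ≈ 2174.9 mm.
Ratio = 2174.9 / 475.64 ≈ 4.57.

4.57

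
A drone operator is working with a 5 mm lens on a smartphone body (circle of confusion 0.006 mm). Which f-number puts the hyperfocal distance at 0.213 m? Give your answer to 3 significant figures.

Rearrange H = f²/(N·c) + f for N: N = f² / ((H − f)·c).
N = 5² / ((213 − 5) × 0.006) = 25 / 1.248 ≈ 20.

f/20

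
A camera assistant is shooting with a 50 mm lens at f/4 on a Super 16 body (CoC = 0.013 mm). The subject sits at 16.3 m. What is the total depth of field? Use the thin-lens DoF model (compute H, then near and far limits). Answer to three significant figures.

Hyperfocal distance H = f²/(N·c) + f = 50²/(4 × 0.013) + 50 = 2500/0.052 + 50 ≈ 48126.9 mm ≈ 48.13 m.
Near limit Dn = s·(H − f)/(H + s − 2f) = 16300 × (48126.9 − 50) / (48126.9 + 16300 − 2 × 50) = 16300 × 48076.9 / 64326.9 ≈ 12182 mm.
Far limit Df = s·(H − f)/(H − s) = 16300 × (48126.9 − 50) / (48126.9 − 16300) = 16300 × 48076.9 / 31826.9 ≈ 24622 mm.
Depth of field = Df − Dn = 24622 − 12182 ≈ 12440 mm ≈ 12.4 m.

12.4 m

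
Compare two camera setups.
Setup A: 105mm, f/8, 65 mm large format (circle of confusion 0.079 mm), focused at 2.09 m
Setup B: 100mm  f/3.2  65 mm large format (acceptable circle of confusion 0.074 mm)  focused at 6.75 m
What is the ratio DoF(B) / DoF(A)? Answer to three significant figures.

4.52

Setup A: H = 105²/(8×0.079) + 105 ≈ 17549.6 mm; DoF = Df − Dn = 2358.35 − 1876.48 ≈ 481.87 mm.
Setup B: H = 100²/(3.2×0.074) + 100 ≈ 42329.7 mm; DoF = Df − Dn = 8011.6 − 5831.7 ≈ 2179.9 mm.
Ratio = 2179.9 / 481.87 ≈ 4.52.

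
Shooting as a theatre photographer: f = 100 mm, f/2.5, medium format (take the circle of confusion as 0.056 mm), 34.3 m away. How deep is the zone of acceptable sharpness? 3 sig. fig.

42.6 m

Hyperfocal distance H = f²/(N·c) + f = 100²/(2.5 × 0.056) + 100 = 10000/0.14 + 100 ≈ 71528.6 mm ≈ 71.53 m.
Near limit Dn = s·(H − f)/(H + s − 2f) = 34300 × (71528.6 − 100) / (71528.6 + 34300 − 2 × 100) = 34300 × 71428.6 / 105628.6 ≈ 23194 mm.
Far limit Df = s·(H − f)/(H − s) = 34300 × (71528.6 − 100) / (71528.6 − 34300) = 34300 × 71428.6 / 37228.6 ≈ 65810 mm.
Depth of field = Df − Dn = 65810 − 23194 ≈ 42616 mm ≈ 42.6 m.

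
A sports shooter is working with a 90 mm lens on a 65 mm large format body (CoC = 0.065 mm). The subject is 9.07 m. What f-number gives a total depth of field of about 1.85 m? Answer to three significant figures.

f/1.40

Write h = H − f = f²/(N·c). The thin-lens limits are Dn = s·h/(h + (s−f)) and Df = s·h/(h − (s−f)), so DoF = Df − Dn = 2·s·(s−f)·h / (h² − (s−f)²).
That is a quadratic in h: DoF·h² − 2·s·(s−f)·h − DoF·(s−f)² = 0 ⇒ h = (s−f)·(s + √(s² + DoF²)) / DoF = 8980 × (9070 + √(9070² + 1850²)) / 1850 = 8980 × (9070 + 9256.75) / 1850 ≈ 88959 mm.
Then N = f²/(c·h) = 90² / (0.065 × 88959) = 8100 / 5782.3 ≈ 1.40.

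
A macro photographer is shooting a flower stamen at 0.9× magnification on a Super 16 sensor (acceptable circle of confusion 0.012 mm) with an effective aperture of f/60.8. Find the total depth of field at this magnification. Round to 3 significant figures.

At magnification m, DoF ≈ 2·N_eff·c/m² = 2 × 60.8 × 0.012 / 0.9² = 1.459 / 0.81 ≈ 1.8 mm.

1.80 mm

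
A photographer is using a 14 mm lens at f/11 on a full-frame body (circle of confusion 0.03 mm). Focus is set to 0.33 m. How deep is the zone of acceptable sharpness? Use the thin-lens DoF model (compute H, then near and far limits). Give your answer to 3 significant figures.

Hyperfocal distance H = f²/(N·c) + f = 14²/(11 × 0.03) + 14 = 196/0.33 + 14 ≈ 607.9 mm ≈ 0.608 m.
Near limit Dn = s·(H − f)/(H + s − 2f) = 330 × (607.9 − 14) / (607.9 + 330 − 2 × 14) = 330 × 593.9 / 909.9 ≈ 215.40 mm.
Far limit Df = s·(H − f)/(H − s) = 330 × (607.9 − 14) / (607.9 − 330) = 330 × 593.9 / 277.9 ≈ 705.19 mm.
Depth of field = Df − Dn = 705.19 − 215.40 ≈ 489.79 mm.

490 mm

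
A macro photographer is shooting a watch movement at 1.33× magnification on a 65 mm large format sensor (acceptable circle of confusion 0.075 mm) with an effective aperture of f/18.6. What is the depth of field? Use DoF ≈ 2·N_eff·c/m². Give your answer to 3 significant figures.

At magnification m, DoF ≈ 2·N_eff·c/m² = 2 × 18.6 × 0.075 / 1.33² = 2.79 / 1.769 ≈ 1.58 mm.

1.58 mm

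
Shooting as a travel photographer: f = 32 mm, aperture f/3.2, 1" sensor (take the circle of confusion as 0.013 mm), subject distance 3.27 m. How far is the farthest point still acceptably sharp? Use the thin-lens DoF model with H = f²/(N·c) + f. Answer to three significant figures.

3.77 m

Hyperfocal distance H = f²/(N·c) + f = 32²/(3.2 × 0.013) + 32 = 1024/0.0416 + 32 ≈ 24647.4 mm ≈ 24.65 m.
Far limit Df = s·(H − f)/(H − s) = 3270 × (24647.4 − 32) / (24647.4 − 3270) = 3270 × 24615.4 / 21377.4 ≈ 3765.3 mm ≈ 3.77 m.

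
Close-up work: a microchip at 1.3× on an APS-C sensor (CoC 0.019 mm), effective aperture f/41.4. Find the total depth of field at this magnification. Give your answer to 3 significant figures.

0.931 mm

At magnification m, DoF ≈ 2·N_eff·c/m² = 2 × 41.4 × 0.019 / 1.3² = 1.573 / 1.69 ≈ 0.931 mm.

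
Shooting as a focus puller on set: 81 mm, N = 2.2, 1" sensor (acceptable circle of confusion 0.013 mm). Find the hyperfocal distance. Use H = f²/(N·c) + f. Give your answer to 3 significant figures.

Hyperfocal distance H = f²/(N·c) + f = 81²/(2.2 × 0.013) + 81 = 6561/0.0286 + 81 ≈ 229486.6 mm ≈ 229 m.

229 m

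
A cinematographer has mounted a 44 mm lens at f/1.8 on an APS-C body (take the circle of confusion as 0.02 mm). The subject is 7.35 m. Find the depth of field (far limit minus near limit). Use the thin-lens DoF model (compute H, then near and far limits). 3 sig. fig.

2.03 m

Hyperfocal distance H = f²/(N·c) + f = 44²/(1.8 × 0.02) + 44 = 1936/0.036 + 44 ≈ 53821.8 mm ≈ 53.82 m.
Near limit Dn = s·(H − f)/(H + s − 2f) = 7350 × (53821.8 − 44) / (53821.8 + 7350 − 2 × 44) = 7350 × 53777.8 / 61083.8 ≈ 6470.9 mm.
Far limit Df = s·(H − f)/(H − s) = 7350 × (53821.8 − 44) / (53821.8 − 7350) = 7350 × 53777.8 / 46471.8 ≈ 8505.5 mm.
Depth of field = Df − Dn = 8505.5 − 6470.9 ≈ 2034.6 mm ≈ 2.03 m.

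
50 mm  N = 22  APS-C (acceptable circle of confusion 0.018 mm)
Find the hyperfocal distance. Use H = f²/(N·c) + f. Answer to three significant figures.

6.36 m

Hyperfocal distance H = f²/(N·c) + f = 50²/(22 × 0.018) + 50 = 2500/0.396 + 50 ≈ 6363.1 mm ≈ 6.36 m.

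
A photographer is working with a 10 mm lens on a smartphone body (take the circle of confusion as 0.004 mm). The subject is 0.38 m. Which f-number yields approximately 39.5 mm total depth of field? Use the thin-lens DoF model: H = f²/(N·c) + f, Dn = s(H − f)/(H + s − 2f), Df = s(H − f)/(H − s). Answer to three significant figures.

f/3.50

Write h = H − f = f²/(N·c). The thin-lens limits are Dn = s·h/(h + (s−f)) and Df = s·h/(h − (s−f)), so DoF = Df − Dn = 2·s·(s−f)·h / (h² − (s−f)²).
That is a quadratic in h: DoF·h² − 2·s·(s−f)·h − DoF·(s−f)² = 0 ⇒ h = (s−f)·(s + √(s² + DoF²)) / DoF = 370 × (380 + √(380² + 39.5²)) / 39.5 = 370 × (380 + 382.047) / 39.5 ≈ 7138.2 mm.
Then N = f²/(c·h) = 10² / (0.004 × 7138.2) = 100 / 28.553 ≈ 3.50.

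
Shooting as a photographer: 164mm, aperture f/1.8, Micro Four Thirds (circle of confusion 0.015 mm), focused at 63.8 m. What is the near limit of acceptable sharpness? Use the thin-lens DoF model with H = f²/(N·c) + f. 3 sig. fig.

60.0 m

Hyperfocal distance H = f²/(N·c) + f = 164²/(1.8 × 0.015) + 164 = 26896/0.027 + 164 ≈ 996312.1 mm ≈ 996.3 m.
Near limit Dn = s·(H − f)/(H + s − 2f) = 63800 × (996312.1 − 164) / (996312.1 + 63800 − 2 × 164) = 63800 × 996148.1 / 1059784.1 ≈ 59969 mm ≈ 60.0 m.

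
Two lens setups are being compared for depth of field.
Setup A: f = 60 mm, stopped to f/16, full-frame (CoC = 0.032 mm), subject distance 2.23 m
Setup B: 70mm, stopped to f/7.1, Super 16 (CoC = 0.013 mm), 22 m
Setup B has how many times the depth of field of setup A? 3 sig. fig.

14.4

Setup A: H = 60²/(16×0.032) + 60 ≈ 7091.2 mm; DoF = Df − Dn = 3225.4 − 1704.1 ≈ 1521.3 mm.
Setup B: H = 70²/(7.1×0.013) + 70 ≈ 53157.8 mm; DoF = Df − Dn = 37484 − 15569 ≈ 21915 mm.
Ratio = 21915 / 1521.3 ≈ 14.4.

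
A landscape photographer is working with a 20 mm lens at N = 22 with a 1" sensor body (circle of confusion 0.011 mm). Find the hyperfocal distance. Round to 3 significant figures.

1.67 m

Hyperfocal distance H = f²/(N·c) + f = 20²/(22 × 0.011) + 20 = 400/0.242 + 20 ≈ 1672.9 mm ≈ 1.67 m.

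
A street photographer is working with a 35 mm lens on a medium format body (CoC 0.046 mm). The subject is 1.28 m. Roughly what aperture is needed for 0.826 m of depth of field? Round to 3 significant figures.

Write h = H − f = f²/(N·c). The thin-lens limits are Dn = s·h/(h + (s−f)) and Df = s·h/(h − (s−f)), so DoF = Df − Dn = 2·s·(s−f)·h / (h² − (s−f)²).
That is a quadratic in h: DoF·h² − 2·s·(s−f)·h − DoF·(s−f)² = 0 ⇒ h = (s−f)·(s + √(s² + DoF²)) / DoF = 1245 × (1280 + √(1280² + 826²)) / 826 = 1245 × (1280 + 1523.38) / 826 ≈ 4225.4 mm.
Then N = f²/(c·h) = 35² / (0.046 × 4225.4) = 1225 / 194.37 ≈ 6.30.

f/6.30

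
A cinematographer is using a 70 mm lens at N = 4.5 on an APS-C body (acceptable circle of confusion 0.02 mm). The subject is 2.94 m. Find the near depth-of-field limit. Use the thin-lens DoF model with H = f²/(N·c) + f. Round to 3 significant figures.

Hyperfocal distance H = f²/(N·c) + f = 70²/(4.5 × 0.02) + 70 = 4900/0.09 + 70 ≈ 54514.4 mm ≈ 54.51 m.
Near limit Dn = s·(H − f)/(H + s − 2f) = 2940 × (54514.4 − 70) / (54514.4 + 2940 − 2 × 70) = 2940 × 54444.4 / 57314.4 ≈ 2792.8 mm ≈ 2.79 m.

2.79 m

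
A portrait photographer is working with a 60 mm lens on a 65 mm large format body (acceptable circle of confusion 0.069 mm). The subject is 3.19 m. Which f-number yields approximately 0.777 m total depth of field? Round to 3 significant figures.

f/2.00

Write h = H − f = f²/(N·c). The thin-lens limits are Dn = s·h/(h + (s−f)) and Df = s·h/(h − (s−f)), so DoF = Df − Dn = 2·s·(s−f)·h / (h² − (s−f)²).
That is a quadratic in h: DoF·h² − 2·s·(s−f)·h − DoF·(s−f)² = 0 ⇒ h = (s−f)·(s + √(s² + DoF²)) / DoF = 3130 × (3190 + √(3190² + 777²)) / 777 = 3130 × (3190 + 3283.26) / 777 ≈ 26076 mm.
Then N = f²/(c·h) = 60² / (0.069 × 26076) = 3600 / 1799.3 ≈ 2.00.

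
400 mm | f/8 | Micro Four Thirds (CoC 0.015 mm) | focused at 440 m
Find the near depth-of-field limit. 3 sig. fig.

Hyperfocal distance H = f²/(N·c) + f = 400²/(8 × 0.015) + 400 = 160000/0.12 + 400 ≈ 1333733.3 mm ≈ 1334 m.
Near limit Dn = s·(H − f)/(H + s − 2f) = 440000 × (1333733.3 − 400) / (1333733.3 + 440000 − 2 × 400) = 440000 × 1333333.3 / 1772933.3 ≈ 330902 mm ≈ 331 m.

331 m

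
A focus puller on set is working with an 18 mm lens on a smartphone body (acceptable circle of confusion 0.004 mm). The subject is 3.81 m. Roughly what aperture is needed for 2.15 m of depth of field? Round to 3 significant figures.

f/5.61

Write h = H − f = f²/(N·c). The thin-lens limits are Dn = s·h/(h + (s−f)) and Df = s·h/(h − (s−f)), so DoF = Df − Dn = 2·s·(s−f)·h / (h² − (s−f)²).
That is a quadratic in h: DoF·h² − 2·s·(s−f)·h − DoF·(s−f)² = 0 ⇒ h = (s−f)·(s + √(s² + DoF²)) / DoF = 3792 × (3810 + √(3810² + 2150²)) / 2150 = 3792 × (3810 + 4374.77) / 2150 ≈ 14436 mm.
Then N = f²/(c·h) = 18² / (0.004 × 14436) = 324 / 57.743 ≈ 5.61.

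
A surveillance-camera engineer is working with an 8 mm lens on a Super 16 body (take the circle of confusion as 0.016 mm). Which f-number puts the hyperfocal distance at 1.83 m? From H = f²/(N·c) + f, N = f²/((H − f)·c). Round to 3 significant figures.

f/2.20

Rearrange H = f²/(N·c) + f for N: N = f² / ((H − f)·c).
N = 8² / ((1830 − 8) × 0.016) = 64 / 29.15 ≈ 2.20.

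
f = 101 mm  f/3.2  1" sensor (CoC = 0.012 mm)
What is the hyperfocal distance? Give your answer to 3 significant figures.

Hyperfocal distance H = f²/(N·c) + f = 101²/(3.2 × 0.012) + 101 = 10201/0.0384 + 101 ≈ 265752.0 mm ≈ 266 m.

266 m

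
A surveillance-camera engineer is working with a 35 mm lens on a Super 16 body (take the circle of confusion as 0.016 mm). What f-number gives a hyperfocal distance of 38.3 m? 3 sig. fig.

f/2.00

Rearrange H = f²/(N·c) + f for N: N = f² / ((H − f)·c).
N = 35² / ((38300 − 35) × 0.016) = 1225 / 612.2 ≈ 2.00.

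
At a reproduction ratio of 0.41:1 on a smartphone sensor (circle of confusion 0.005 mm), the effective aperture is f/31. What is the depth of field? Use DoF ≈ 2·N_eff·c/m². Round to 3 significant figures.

1.84 mm

At magnification m, DoF ≈ 2·N_eff·c/m² = 2 × 31 × 0.005 / 0.41² = 0.31 / 0.1681 ≈ 1.84 mm.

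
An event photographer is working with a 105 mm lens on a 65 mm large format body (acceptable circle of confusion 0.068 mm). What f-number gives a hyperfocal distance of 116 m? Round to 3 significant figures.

f/1.40

Rearrange H = f²/(N·c) + f for N: N = f² / ((H − f)·c).
N = 105² / ((116000 − 105) × 0.068) = 11025 / 7881 ≈ 1.40.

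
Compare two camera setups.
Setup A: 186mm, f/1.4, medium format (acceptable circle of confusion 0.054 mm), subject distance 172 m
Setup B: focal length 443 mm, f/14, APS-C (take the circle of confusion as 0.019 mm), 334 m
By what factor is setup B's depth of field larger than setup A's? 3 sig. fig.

Setup A: H = 186²/(1.4×0.054) + 186 ≈ 457805.0 mm; DoF = Df − Dn = 275399 − 125050 ≈ 150349 mm.
Setup B: H = 443²/(14×0.019) + 443 ≈ 738221.2 mm; DoF = Df − Dn = 609612 − 230010 ≈ 379602 mm.
Ratio = 379602 / 150349 ≈ 2.52.

2.52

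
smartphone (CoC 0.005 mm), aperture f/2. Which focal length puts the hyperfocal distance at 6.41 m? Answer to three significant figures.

8.00 mm

From H = f²/(N·c) + f, with f ≪ H: f ≈ √(H·N·c) = √(6410 × 2 × 0.005) = √64.100 ≈ 8.006 mm.
Exact: f² + N·c·f − N·c·H = 0 ⇒ f = (−N·c + √((N·c)² + 4·N·c·H))/2 = (−0.01 + √256.40)/2 ≈ 8.0012 mm ≈ 8.00 mm.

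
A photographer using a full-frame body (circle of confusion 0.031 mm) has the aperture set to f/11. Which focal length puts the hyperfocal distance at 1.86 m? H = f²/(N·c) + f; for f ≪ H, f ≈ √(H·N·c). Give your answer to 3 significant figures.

From H = f²/(N·c) + f, with f ≪ H: f ≈ √(H·N·c) = √(1860 × 11 × 0.031) = √634.26 ≈ 25.18 mm.
Exact: f² + N·c·f − N·c·H = 0 ⇒ f = (−N·c + √((N·c)² + 4·N·c·H))/2 = (−0.341 + √2537.2)/2 ≈ 25.015 mm ≈ 25.0 mm.

25.0 mm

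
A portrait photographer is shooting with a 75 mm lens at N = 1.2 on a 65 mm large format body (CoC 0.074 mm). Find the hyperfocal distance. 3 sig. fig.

Hyperfocal distance H = f²/(N·c) + f = 75²/(1.2 × 0.074) + 75 = 5625/0.0888 + 75 ≈ 63419.6 mm ≈ 63.4 m.

63.4 m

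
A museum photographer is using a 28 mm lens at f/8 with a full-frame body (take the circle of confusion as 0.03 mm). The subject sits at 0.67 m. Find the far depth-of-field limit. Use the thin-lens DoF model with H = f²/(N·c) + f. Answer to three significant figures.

0.834 m

Hyperfocal distance H = f²/(N·c) + f = 28²/(8 × 0.03) + 28 = 784/0.24 + 28 ≈ 3294.7 mm ≈ 3.295 m.
Far limit Df = s·(H − f)/(H − s) = 670 × (3294.7 − 28) / (3294.7 − 670) = 670 × 3266.7 / 2624.7 ≈ 833.88 mm ≈ 0.834 m.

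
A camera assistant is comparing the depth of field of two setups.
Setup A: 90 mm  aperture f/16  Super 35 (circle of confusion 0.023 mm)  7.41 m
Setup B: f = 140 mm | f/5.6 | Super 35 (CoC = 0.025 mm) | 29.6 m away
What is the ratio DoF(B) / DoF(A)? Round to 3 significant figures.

Setup A: H = 90²/(16×0.023) + 90 ≈ 22100.9 mm; DoF = Df − Dn = 11102.2 − 5560.7 ≈ 5541.5 mm.
Setup B: H = 140²/(5.6×0.025) + 140 ≈ 140140.0 mm; DoF = Df − Dn = 37489 − 24454 ≈ 13035 mm.
Ratio = 13035 / 5541.5 ≈ 2.35.

2.35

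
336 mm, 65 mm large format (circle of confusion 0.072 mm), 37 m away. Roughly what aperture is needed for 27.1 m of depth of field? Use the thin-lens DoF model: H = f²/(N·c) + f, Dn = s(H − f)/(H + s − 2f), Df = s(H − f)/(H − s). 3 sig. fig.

Write h = H − f = f²/(N·c). The thin-lens limits are Dn = s·h/(h + (s−f)) and Df = s·h/(h − (s−f)), so DoF = Df − Dn = 2·s·(s−f)·h / (h² − (s−f)²).
That is a quadratic in h: DoF·h² − 2·s·(s−f)·h − DoF·(s−f)² = 0 ⇒ h = (s−f)·(s + √(s² + DoF²)) / DoF = 36664 × (37000 + √(37000² + 27100²)) / 27100 = 36664 × (37000 + 45862.9) / 27100 ≈ 112107 mm.
Then N = f²/(c·h) = 336² / (0.072 × 112107) = 112896 / 8071.7 ≈ 14.

f/14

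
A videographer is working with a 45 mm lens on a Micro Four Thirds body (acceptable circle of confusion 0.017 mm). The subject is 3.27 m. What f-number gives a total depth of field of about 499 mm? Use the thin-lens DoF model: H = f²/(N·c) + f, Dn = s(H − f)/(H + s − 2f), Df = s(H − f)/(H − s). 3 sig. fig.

Write h = H − f = f²/(N·c). The thin-lens limits are Dn = s·h/(h + (s−f)) and Df = s·h/(h − (s−f)), so DoF = Df − Dn = 2·s·(s−f)·h / (h² − (s−f)²).
That is a quadratic in h: DoF·h² − 2·s·(s−f)·h − DoF·(s−f)² = 0 ⇒ h = (s−f)·(s + √(s² + DoF²)) / DoF = 3225 × (3270 + √(3270² + 499²)) / 499 = 3225 × (3270 + 3307.85) / 499 ≈ 42512 mm.
Then N = f²/(c·h) = 45² / (0.017 × 42512) = 2025 / 722.71 ≈ 2.80.

f/2.80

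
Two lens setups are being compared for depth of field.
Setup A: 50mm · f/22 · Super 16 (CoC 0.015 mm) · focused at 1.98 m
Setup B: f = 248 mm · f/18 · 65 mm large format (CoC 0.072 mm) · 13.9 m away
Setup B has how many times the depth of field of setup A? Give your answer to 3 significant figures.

Setup A: H = 50²/(22×0.015) + 50 ≈ 7625.8 mm; DoF = Df − Dn = 2656.9 − 1578.0 ≈ 1078.9 mm.
Setup B: H = 248²/(18×0.072) + 248 ≈ 47704.8 mm; DoF = Df − Dn = 19513.5 − 10794.7 ≈ 8718.8 mm.
Ratio = 8718.8 / 1078.9 ≈ 8.08.

8.08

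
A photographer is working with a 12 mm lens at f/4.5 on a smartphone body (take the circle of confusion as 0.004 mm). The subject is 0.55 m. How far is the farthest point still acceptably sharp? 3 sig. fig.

0.590 m

Hyperfocal distance H = f²/(N·c) + f = 12²/(4.5 × 0.004) + 12 = 144/0.018 + 12 ≈ 8012.0 mm ≈ 8.012 m.
Far limit Df = s·(H − f)/(H − s) = 550 × (8012.0 − 12) / (8012.0 − 550) = 550 × 8000.0 / 7462.0 ≈ 589.65 mm ≈ 0.590 m.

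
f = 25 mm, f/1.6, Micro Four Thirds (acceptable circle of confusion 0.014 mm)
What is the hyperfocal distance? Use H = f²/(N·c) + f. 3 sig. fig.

27.9 m

Hyperfocal distance H = f²/(N·c) + f = 25²/(1.6 × 0.014) + 25 = 625/0.0224 + 25 ≈ 27926.8 mm ≈ 27.9 m.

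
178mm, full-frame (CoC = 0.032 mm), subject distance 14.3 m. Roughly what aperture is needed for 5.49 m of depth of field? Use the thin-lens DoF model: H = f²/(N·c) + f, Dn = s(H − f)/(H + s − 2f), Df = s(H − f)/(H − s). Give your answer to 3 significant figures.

f/13

Write h = H − f = f²/(N·c). The thin-lens limits are Dn = s·h/(h + (s−f)) and Df = s·h/(h − (s−f)), so DoF = Df − Dn = 2·s·(s−f)·h / (h² − (s−f)²).
That is a quadratic in h: DoF·h² − 2·s·(s−f)·h − DoF·(s−f)² = 0 ⇒ h = (s−f)·(s + √(s² + DoF²)) / DoF = 14122 × (14300 + √(14300² + 5490²)) / 5490 = 14122 × (14300 + 15317.6) / 5490 ≈ 76186 mm.
Then N = f²/(c·h) = 178² / (0.032 × 76186) = 31684 / 2437.9 ≈ 13.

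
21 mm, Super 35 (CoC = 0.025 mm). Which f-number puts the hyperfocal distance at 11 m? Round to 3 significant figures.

Rearrange H = f²/(N·c) + f for N: N = f² / ((H − f)·c).
N = 21² / ((11000 − 21) × 0.025) = 441 / 274.5 ≈ 1.61.

f/1.61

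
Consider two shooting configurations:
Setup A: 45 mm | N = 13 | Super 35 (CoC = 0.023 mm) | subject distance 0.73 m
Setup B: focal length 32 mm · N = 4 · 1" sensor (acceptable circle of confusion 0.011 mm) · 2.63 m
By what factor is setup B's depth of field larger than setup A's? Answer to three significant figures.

3.99

Setup A: H = 45²/(13×0.023) + 45 ≈ 6817.6 mm; DoF = Df − Dn = 812.14 − 662.95 ≈ 149.19 mm.
Setup B: H = 32²/(4×0.011) + 32 ≈ 23304.7 mm; DoF = Df − Dn = 2960.49 − 2365.89 ≈ 594.60 mm.
Ratio = 594.60 / 149.19 ≈ 3.99.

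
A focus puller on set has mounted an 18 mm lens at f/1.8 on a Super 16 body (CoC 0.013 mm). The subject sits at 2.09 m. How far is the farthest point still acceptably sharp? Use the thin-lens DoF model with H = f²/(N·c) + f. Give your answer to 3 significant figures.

Hyperfocal distance H = f²/(N·c) + f = 18²/(1.8 × 0.013) + 18 = 324/0.0234 + 18 ≈ 13864.2 mm ≈ 13.86 m.
Far limit Df = s·(H − f)/(H − s) = 2090 × (13864.2 − 18) / (13864.2 − 2090) = 2090 × 13846.2 / 11774.2 ≈ 2457.8 mm ≈ 2.46 m.

2.46 m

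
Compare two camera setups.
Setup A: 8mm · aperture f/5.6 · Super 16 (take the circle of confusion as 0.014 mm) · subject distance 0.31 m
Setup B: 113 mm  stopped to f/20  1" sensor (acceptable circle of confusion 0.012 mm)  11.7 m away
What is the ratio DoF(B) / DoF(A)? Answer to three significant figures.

Setup A: H = 8²/(5.6×0.014) + 8 ≈ 824.3 mm; DoF = Df − Dn = 492.02 − 226.29 ≈ 265.73 mm.
Setup B: H = 113²/(20×0.012) + 113 ≈ 53317.2 mm; DoF = Df − Dn = 14957.5 − 9607.6 ≈ 5349.9 mm.
Ratio = 5349.9 / 265.73 ≈ 20.1.

20.1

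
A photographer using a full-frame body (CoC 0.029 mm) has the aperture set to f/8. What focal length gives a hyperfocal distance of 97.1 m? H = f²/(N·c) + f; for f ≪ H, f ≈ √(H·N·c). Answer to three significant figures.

150 mm

From H = f²/(N·c) + f, with f ≪ H: f ≈ √(H·N·c) = √(97100 × 8 × 0.029) = √22527 ≈ 150.1 mm.
The +f correction barely moves this — solving exactly, f² + N·c·f − N·c·H = 0 ⇒ f = (−N·c + √((N·c)² + 4·N·c·H))/2 = (−0.232 + √90109)/2 ≈ 149.97 mm, so f ≈ 150 mm.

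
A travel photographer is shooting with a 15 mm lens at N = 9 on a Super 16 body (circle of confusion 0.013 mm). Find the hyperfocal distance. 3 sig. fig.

1.94 m

Hyperfocal distance H = f²/(N·c) + f = 15²/(9 × 0.013) + 15 = 225/0.117 + 15 ≈ 1938.1 mm ≈ 1.94 m.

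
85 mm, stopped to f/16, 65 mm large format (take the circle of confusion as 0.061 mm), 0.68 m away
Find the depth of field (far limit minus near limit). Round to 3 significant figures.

Hyperfocal distance H = f²/(N·c) + f = 85²/(16 × 0.061) + 85 = 7225/0.976 + 85 ≈ 7487.7 mm ≈ 7.488 m.
Near limit Dn = s·(H − f)/(H + s − 2f) = 680 × (7487.7 − 85) / (7487.7 + 680 − 2 × 85) = 680 × 7402.7 / 7997.7 ≈ 629.41 mm.
Far limit Df = s·(H − f)/(H − s) = 680 × (7487.7 − 85) / (7487.7 − 680) = 680 × 7402.7 / 6807.7 ≈ 739.43 mm.
Depth of field = Df − Dn = 739.43 − 629.41 ≈ 110.02 mm.

110 mm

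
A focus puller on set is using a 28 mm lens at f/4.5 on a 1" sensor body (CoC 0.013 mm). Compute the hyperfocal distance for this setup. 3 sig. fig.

13.4 m

Hyperfocal distance H = f²/(N·c) + f = 28²/(4.5 × 0.013) + 28 = 784/0.0585 + 28 ≈ 13429.7 mm ≈ 13.4 m.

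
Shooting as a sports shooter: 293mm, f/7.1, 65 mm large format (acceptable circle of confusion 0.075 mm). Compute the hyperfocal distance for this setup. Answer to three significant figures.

Hyperfocal distance H = f²/(N·c) + f = 293²/(7.1 × 0.075) + 293 = 85849/0.5325 + 293 ≈ 161511.8 mm ≈ 162 m.

162 m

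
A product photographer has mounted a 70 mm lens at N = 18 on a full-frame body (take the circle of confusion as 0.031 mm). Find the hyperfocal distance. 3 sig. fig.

8.85 m

Hyperfocal distance H = f²/(N·c) + f = 70²/(18 × 0.031) + 70 = 4900/0.558 + 70 ≈ 8851.4 mm ≈ 8.85 m.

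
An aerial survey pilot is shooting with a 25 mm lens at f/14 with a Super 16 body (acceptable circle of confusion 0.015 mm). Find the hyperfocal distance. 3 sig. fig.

3.00 m

Hyperfocal distance H = f²/(N·c) + f = 25²/(14 × 0.015) + 25 = 625/0.21 + 25 ≈ 3001.2 mm ≈ 3.00 m.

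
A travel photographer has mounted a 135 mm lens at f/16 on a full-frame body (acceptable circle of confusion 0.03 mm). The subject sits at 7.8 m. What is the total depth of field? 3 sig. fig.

3.28 m

Hyperfocal distance H = f²/(N·c) + f = 135²/(16 × 0.03) + 135 = 18225/0.48 + 135 ≈ 38103.8 mm ≈ 38.10 m.
Near limit Dn = s·(H − f)/(H + s − 2f) = 7800 × (38103.8 − 135) / (38103.8 + 7800 − 2 × 135) = 7800 × 37968.8 / 45633.8 ≈ 6489.9 mm.
Far limit Df = s·(H − f)/(H − s) = 7800 × (38103.8 − 135) / (38103.8 − 7800) = 7800 × 37968.8 / 30303.8 ≈ 9772.9 mm.
Depth of field = Df − Dn = 9772.9 − 6489.9 ≈ 3283.0 mm ≈ 3.28 m.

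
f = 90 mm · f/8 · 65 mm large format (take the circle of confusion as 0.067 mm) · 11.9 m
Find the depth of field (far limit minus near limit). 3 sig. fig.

Hyperfocal distance H = f²/(N·c) + f = 90²/(8 × 0.067) + 90 = 8100/0.536 + 90 ≈ 15201.9 mm ≈ 15.20 m.
Near limit Dn = s·(H − f)/(H + s − 2f) = 11900 × (15201.9 − 90) / (15201.9 + 11900 − 2 × 90) = 11900 × 15111.9 / 26921.9 ≈ 6680 mm.
Far limit Df = s·(H − f)/(H − s) = 11900 × (15201.9 − 90) / (15201.9 − 11900) = 11900 × 15111.9 / 3301.9 ≈ 54463 mm.
Depth of field = Df − Dn = 54463 − 6680 ≈ 47783 mm ≈ 47.8 m.

47.8 m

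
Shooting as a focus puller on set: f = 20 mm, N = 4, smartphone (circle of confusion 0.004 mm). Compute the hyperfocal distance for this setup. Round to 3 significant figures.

25.0 m

Hyperfocal distance H = f²/(N·c) + f = 20²/(4 × 0.004) + 20 = 400/0.016 + 20 ≈ 25020.0 mm ≈ 25.0 m.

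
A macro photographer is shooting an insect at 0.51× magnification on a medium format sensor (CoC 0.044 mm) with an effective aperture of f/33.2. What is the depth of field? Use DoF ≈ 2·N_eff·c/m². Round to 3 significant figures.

At magnification m, DoF ≈ 2·N_eff·c/m² = 2 × 33.2 × 0.044 / 0.51² = 2.922 / 0.2601 ≈ 11.2 mm.

11.2 mm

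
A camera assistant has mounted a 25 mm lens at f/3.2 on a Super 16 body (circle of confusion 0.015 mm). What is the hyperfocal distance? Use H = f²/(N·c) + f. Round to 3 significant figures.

13.0 m

Hyperfocal distance H = f²/(N·c) + f = 25²/(3.2 × 0.015) + 25 = 625/0.048 + 25 ≈ 13045.8 mm ≈ 13.0 m.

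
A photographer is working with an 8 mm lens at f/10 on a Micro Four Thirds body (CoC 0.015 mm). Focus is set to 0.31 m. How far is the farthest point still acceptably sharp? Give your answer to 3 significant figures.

1.06 m

Hyperfocal distance H = f²/(N·c) + f = 8²/(10 × 0.015) + 8 = 64/0.15 + 8 ≈ 434.7 mm ≈ 0.435 m.
Far limit Df = s·(H − f)/(H − s) = 310 × (434.7 − 8) / (434.7 − 310) = 310 × 426.7 / 124.7 ≈ 1061.0 mm ≈ 1.06 m.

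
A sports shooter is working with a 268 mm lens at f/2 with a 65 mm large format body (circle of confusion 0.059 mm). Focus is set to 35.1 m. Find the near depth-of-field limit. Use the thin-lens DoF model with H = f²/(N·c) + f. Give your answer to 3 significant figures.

33.2 m

Hyperfocal distance H = f²/(N·c) + f = 268²/(2 × 0.059) + 268 = 71824/0.118 + 268 ≈ 608946.0 mm ≈ 608.9 m.
Near limit Dn = s·(H − f)/(H + s − 2f) = 35100 × (608946.0 − 268) / (608946.0 + 35100 − 2 × 268) = 35100 × 608678.0 / 643510.0 ≈ 33200 mm ≈ 33.2 m.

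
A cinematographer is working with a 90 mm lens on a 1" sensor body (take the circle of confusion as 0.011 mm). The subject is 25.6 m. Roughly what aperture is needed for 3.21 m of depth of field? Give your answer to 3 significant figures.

Write h = H − f = f²/(N·c). The thin-lens limits are Dn = s·h/(h + (s−f)) and Df = s·h/(h − (s−f)), so DoF = Df − Dn = 2·s·(s−f)·h / (h² − (s−f)²).
That is a quadratic in h: DoF·h² − 2·s·(s−f)·h − DoF·(s−f)² = 0 ⇒ h = (s−f)·(s + √(s² + DoF²)) / DoF = 25510 × (25600 + √(25600² + 3210²)) / 3210 = 25510 × (25600 + 25800.5) / 3210 ≈ 408482 mm.
Then N = f²/(c·h) = 90² / (0.011 × 408482) = 8100 / 4493.3 ≈ 1.80.

f/1.80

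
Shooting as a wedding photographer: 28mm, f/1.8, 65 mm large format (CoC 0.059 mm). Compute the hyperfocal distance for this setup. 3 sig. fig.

Hyperfocal distance H = f²/(N·c) + f = 28²/(1.8 × 0.059) + 28 = 784/0.1062 + 28 ≈ 7410.3 mm ≈ 7.41 m.

7.41 m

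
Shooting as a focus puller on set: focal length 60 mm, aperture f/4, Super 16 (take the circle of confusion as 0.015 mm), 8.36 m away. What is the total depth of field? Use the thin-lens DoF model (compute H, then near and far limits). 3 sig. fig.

2.36 m

Hyperfocal distance H = f²/(N·c) + f = 60²/(4 × 0.015) + 60 = 3600/0.06 + 60 ≈ 60060.0 mm ≈ 60.06 m.
Near limit Dn = s·(H − f)/(H + s − 2f) = 8360 × (60060.0 − 60) / (60060.0 + 8360 − 2 × 60) = 8360 × 60000.0 / 68300.0 ≈ 7344.1 mm.
Far limit Df = s·(H − f)/(H − s) = 8360 × (60060.0 − 60) / (60060.0 − 8360) = 8360 × 60000.0 / 51700.0 ≈ 9702.1 mm.
Depth of field = Df − Dn = 9702.1 − 7344.1 ≈ 2358.0 mm ≈ 2.36 m.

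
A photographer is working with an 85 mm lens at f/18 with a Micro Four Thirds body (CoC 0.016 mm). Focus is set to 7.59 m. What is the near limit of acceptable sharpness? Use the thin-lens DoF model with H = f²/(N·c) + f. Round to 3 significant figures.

Hyperfocal distance H = f²/(N·c) + f = 85²/(18 × 0.016) + 85 = 7225/0.288 + 85 ≈ 25171.8 mm ≈ 25.17 m.
Near limit Dn = s·(H − f)/(H + s − 2f) = 7590 × (25171.8 − 85) / (25171.8 + 7590 − 2 × 85) = 7590 × 25086.8 / 32591.8 ≈ 5842.2 mm ≈ 5.84 m.

5.84 m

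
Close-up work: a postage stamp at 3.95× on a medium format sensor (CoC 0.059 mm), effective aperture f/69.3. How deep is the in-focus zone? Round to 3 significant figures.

0.524 mm

At magnification m, DoF ≈ 2·N_eff·c/m² = 2 × 69.3 × 0.059 / 3.95² = 8.177 / 15.6 ≈ 0.524 mm.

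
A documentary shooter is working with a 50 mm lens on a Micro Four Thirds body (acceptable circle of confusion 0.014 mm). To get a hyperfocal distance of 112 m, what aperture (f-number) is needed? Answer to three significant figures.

Rearrange H = f²/(N·c) + f for N: N = f² / ((H − f)·c).
N = 50² / ((112000 − 50) × 0.014) = 2500 / 1567 ≈ 1.60.

f/1.60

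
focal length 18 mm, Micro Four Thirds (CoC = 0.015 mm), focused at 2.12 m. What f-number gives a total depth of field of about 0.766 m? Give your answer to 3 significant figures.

Write h = H − f = f²/(N·c). The thin-lens limits are Dn = s·h/(h + (s−f)) and Df = s·h/(h − (s−f)), so DoF = Df − Dn = 2·s·(s−f)·h / (h² − (s−f)²).
That is a quadratic in h: DoF·h² − 2·s·(s−f)·h − DoF·(s−f)² = 0 ⇒ h = (s−f)·(s + √(s² + DoF²)) / DoF = 2102 × (2120 + √(2120² + 766²)) / 766 = 2102 × (2120 + 2254.14) / 766 ≈ 12003 mm.
Then N = f²/(c·h) = 18² / (0.015 × 12003) = 324 / 180.05 ≈ 1.80.

f/1.80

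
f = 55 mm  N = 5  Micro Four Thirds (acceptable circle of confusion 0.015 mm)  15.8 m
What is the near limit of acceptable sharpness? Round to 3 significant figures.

11.4 m

Hyperfocal distance H = f²/(N·c) + f = 55²/(5 × 0.015) + 55 = 3025/0.075 + 55 ≈ 40388.3 mm ≈ 40.39 m.
Near limit Dn = s·(H − f)/(H + s − 2f) = 15800 × (40388.3 − 55) / (40388.3 + 15800 − 2 × 55) = 15800 × 40333.3 / 56078.3 ≈ 11364 mm ≈ 11.4 m.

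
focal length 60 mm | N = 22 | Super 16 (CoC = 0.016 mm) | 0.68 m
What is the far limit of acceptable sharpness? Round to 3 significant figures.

0.724 m

Hyperfocal distance H = f²/(N·c) + f = 60²/(22 × 0.016) + 60 = 3600/0.352 + 60 ≈ 10287.3 mm ≈ 10.29 m.
Far limit Df = s·(H − f)/(H − s) = 680 × (10287.3 − 60) / (10287.3 − 680) = 680 × 10227.3 / 9607.3 ≈ 723.88 mm ≈ 0.724 m.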